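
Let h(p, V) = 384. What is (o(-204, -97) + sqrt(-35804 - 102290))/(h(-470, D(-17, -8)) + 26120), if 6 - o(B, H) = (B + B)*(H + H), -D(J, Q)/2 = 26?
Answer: -39573/13252 + I*sqrt(138094)/26504 ≈ -2.9862 + 0.014021*I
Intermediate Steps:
D(J, Q) = -52 (D(J, Q) = -2*26 = -52)
o(B, H) = 6 - 4*B*H (o(B, H) = 6 - (B + B)*(H + H) = 6 - 2*B*2*H = 6 - 4*B*H)
(o(-204, -97) + sqrt(-35804 - 102290))/(h(-470, D(-17, -8)) + 26120) = ((6 - 4*(-204)*(-97)) + sqrt(-35804 - 102290))/(384 + 26120) = ((6 - 79152) + sqrt(-138094))/26504 = (-79146 + I*sqrt(138094))*(1/26504) = -39573/13252 + I*sqrt(138094)/26504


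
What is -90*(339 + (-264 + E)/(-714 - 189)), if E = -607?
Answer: -9209640/301 ≈ -30597.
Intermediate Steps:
-90*(339 + (-264 + E)/(-714 - 189)) = -90*(339 + (-264 - 607)/(-714 - 189)) = -90*(339 - 871/(-903)) = -90*(339 - 871*(-1/903)) = -90*(339 + 871/903) = -90*306988/903 = -9209640/301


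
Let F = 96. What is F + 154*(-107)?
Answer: -16382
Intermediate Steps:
F + 154*(-107) = 96 + 154*(-107) = 96 - 16478 = -16382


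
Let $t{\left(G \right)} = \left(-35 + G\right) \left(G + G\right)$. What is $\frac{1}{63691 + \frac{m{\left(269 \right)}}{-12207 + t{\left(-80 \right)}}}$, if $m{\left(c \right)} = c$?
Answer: $\frac{6193}{394438632} \approx 1.5701 \cdot 10^{-5}$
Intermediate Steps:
$t{\left(G \right)} = 2 G \left(-35 + G\right)$ ($t{\left(G \right)} = \left(-35 + G\right) 2 G = 2 G \left(-35 + G\right)$)
$\frac{1}{63691 + \frac{m{\left(269 \right)}}{-12207 + t{\left(-80 \right)}}} = \frac{1}{63691 + \frac{269}{-12207 + 2 \left(-80\right) \left(-35 - 80\right)}} = \frac{1}{63691 + \frac{269}{-12207 + 2 \left(-80\right) \left(-115\right)}} = \frac{1}{63691 + \frac{269}{-12207 + 18400}} = \frac{1}{63691 + \frac{269}{6193}} = \frac{1}{\frac{394438632}{6193}} = \frac{6193}{394438632}$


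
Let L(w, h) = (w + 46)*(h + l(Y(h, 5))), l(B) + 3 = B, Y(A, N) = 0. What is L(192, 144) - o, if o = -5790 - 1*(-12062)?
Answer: 27286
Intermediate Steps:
l(B) = -3 + B
L(w, h) = (-3 + h)*(46 + w) (L(w, h) = (w + 46)*(h + (-3 + 0)) = (46 + w)*(h - 3) = (46 + w)*(-3 + h) = (-3 + h)*(46 + w))
o = 6272 (o = -5790 + 12062 = 6272)
L(192, 144) - o = (-138 - 3*192 + 46*144 + 144*192) - 1*6272 = (-138 - 576 + 6624 + 27648) - 6272 = 33558 - 6272 = 27286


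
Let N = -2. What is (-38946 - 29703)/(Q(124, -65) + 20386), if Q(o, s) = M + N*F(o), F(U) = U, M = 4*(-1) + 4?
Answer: -68649/20138 ≈ -3.4089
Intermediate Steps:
M = 0 (M = -4 + 4 = 0)
Q(o, s) = -2*o (Q(o, s) = 0 - 2*o = -2*o)
(-38946 - 29703)/(Q(124, -65) + 20386) = (-38946 - 29703)/(-2*124 + 20386) = -68649/(-248 + 20386) = -68649/20138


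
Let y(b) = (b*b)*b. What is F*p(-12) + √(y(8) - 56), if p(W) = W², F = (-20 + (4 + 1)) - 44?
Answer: -8496 + 2*√114 ≈ -8474.6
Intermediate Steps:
y(b) = b³ (y(b) = b²*b = b³)
F = -59 (F = (-20 + 5) - 44 = -15 - 44 = -59)
F*p(-12) + √(y(8) - 56) = -59*(-12)² + √(8³ - 56) = -59*144 + √(512 - 56) = -8496 + √456 = -8496 + 2*√114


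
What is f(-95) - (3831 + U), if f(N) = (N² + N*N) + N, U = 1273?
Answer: 12851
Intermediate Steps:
f(N) = N + 2*N² (f(N) = (N² + N²) + N = 2*N² + N = N + 2*N²)
f(-95) - (3831 + U) = -95*(1 + 2*(-95)) - (3831 + 1273) = -95*(1 - 190) - 1*5104 = -95*(-189) - 5104 = 17955 - 5104 = 12851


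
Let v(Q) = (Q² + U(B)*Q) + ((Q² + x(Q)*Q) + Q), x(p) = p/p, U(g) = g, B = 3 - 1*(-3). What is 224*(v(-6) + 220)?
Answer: 54656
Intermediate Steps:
B = 6 (B = 3 + 3 = 6)
x(p) = 1
v(Q) = 2*Q² + 8*Q (v(Q) = (Q² + 6*Q) + ((Q² + 1*Q) + Q) = (Q² + 6*Q) + ((Q² + Q) + Q) = (Q² + 6*Q) + ((Q + Q²) + Q) = (Q² + 6*Q) + (Q² + 2*Q) = 2*Q² + 8*Q)
224*(v(-6) + 220) = 224*(2*(-6)*(4 - 6) + 220) = 224*(2*(-6)*(-2) + 220) = 224*(24 + 220) = 224*244 = 54656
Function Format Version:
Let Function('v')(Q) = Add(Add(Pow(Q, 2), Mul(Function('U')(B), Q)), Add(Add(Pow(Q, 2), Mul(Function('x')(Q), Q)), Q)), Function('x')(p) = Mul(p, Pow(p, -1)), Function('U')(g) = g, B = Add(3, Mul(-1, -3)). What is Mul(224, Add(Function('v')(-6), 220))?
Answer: 54656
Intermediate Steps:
B = 6 (B = Add(3, 3) = 6)
Function('x')(p) = 1
Function('v')(Q) = Add(Mul(2, Pow(Q, 2)), Mul(8, Q)) (Function('v')(Q) = Add(Add(Pow(Q, 2), Mul(6, Q)), Add(Add(Pow(Q, 2), Mul(1, Q)), Q)) = Add(Add(Pow(Q, 2), Mul(6, Q)), Add(Add(Pow(Q, 2), Q), Q)) = Add(Add(Pow(Q, 2), Mul(6, Q)), Add(Add(Q, Pow(Q, 2)), Q)) = Add(Add(Pow(Q, 2), Mul(6, Q)), Add(Pow(Q, 2), Mul(2, Q))) = Add(Mul(2, Pow(Q, 2)), Mul(8, Q)))
Mul(224, Add(Function('v')(-6), 220)) = Mul(224, Add(Mul(2, -6, Add(4, -6)), 220)) = Mul(224, Add(Mul(2, -6, -2), 220)) = Mul(224, Add(24, 220)) = Mul(224, 244) = 54656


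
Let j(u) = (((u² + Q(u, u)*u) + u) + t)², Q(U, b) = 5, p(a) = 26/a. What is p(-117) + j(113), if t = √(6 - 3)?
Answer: 1627396306/9 + 26894*√3 ≈ 1.8087e+8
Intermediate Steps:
t = √3 ≈ 1.7320
j(u) = (√3 + u² + 6*u)² (j(u) = (((u² + 5*u) + u) + √3)² = ((u² + 6*u) + √3)² = (√3 + u² + 6*u)²)
p(-117) + j(113) = 26/(-117) + (√3 + 113² + 6*113)² = 26*(-1/117) + (√3 + 12769 + 678)² = -2/9 + (13447 + √3)²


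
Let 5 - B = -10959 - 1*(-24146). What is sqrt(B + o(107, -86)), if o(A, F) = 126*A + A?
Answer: sqrt(407) ≈ 20.174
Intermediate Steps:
B = -13182 (B = 5 - (-10959 - 1*(-24146)) = 5 - (-10959 + 24146) = 5 - 1*13187 = 5 - 13187 = -13182)
o(A, F) = 127*A
sqrt(B + o(107, -86)) = sqrt(-13182 + 127*107) = sqrt(-13182 + 13589) = sqrt(407)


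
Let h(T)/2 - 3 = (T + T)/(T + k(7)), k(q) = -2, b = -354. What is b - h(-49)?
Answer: -18556/51 ≈ -363.84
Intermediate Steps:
h(T) = 6 + 4*T/(-2 + T) (h(T) = 6 + 2*((T + T)/(T - 2)) = 6 + 2*((2*T)/(-2 + T)) = 6 + 2*(2*T/(-2 + T)) = 6 + 4*T/(-2 + T))
b - h(-49) = -354 - 2*(-6 + 5*(-49))/(-2 - 49) = -354 - 2*(-6 - 245)/(-51) = -354 - 2*(-1)*(-251)/51 = -354 - 1*502/51 = -354 - 502/51 = -18556/51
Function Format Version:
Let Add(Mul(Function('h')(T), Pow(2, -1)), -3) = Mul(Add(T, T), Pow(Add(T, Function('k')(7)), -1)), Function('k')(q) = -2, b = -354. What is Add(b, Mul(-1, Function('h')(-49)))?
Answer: Rational(-18556, 51) ≈ -363.84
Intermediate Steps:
Function('h')(T) = Add(6, Mul(4, T, Pow(Add(-2, T), -1))) (Function('h')(T) = Add(6, Mul(2, Mul(Add(T, T), Pow(Add(T, -2), -1)))) = Add(6, Mul(2, Mul(Mul(2, T), Pow(Add(-2, T), -1)))) = Add(6, Mul(2, Mul(2, T, Pow(Add(-2, T), -1)))) = Add(6, Mul(4, T, Pow(Add(-2, T), -1))))
Add(b, Mul(-1, Function('h')(-49))) = Add(-354, Mul(-1, Mul(2, Pow(Add(-2, -49), -1), Add(-6, Mul(5, -49))))) = Add(-354, Mul(-1, Mul(2, Pow(-51, -1), Add(-6, -245)))) = Add(-354, Mul(-1, Mul(2, Rational(-1, 51), -251))) = Add(-354, Mul(-1, Rational(502, 51))) = Add(-354, Rational(-502, 51)) = Rational(-18556, 51)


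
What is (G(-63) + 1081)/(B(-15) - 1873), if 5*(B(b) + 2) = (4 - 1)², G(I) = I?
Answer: -2545/4683 ≈ -0.54346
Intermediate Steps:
B(b) = -⅕ (B(b) = -2 + (4 - 1)²/5 = -2 + (⅕)*3² = -2 + (⅕)*9 = -2 + 9/5 = -⅕)
(G(-63) + 1081)/(B(-15) - 1873) = (-63 + 1081)/(-⅕ - 1873) = 1018/(-9366/5) = 1018*(-5/9366) = -2545/4683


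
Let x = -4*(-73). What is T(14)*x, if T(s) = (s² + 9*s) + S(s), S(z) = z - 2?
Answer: 97528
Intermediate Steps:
S(z) = -2 + z
x = 292
T(s) = -2 + s² + 10*s (T(s) = (s² + 9*s) + (-2 + s) = -2 + s² + 10*s)
T(14)*x = (-2 + 14² + 10*14)*292 = (-2 + 196 + 140)*292 = 334*292 = 97528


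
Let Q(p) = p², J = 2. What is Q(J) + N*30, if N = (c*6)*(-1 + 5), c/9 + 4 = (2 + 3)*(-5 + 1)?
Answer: -155516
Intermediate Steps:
c = -216 (c = -36 + 9*((2 + 3)*(-5 + 1)) = -36 + 9*(5*(-4)) = -36 + 9*(-20) = -36 - 180 = -216)
N = -5184 (N = (-216*6)*(-1 + 5) = -1296*4 = -5184)
Q(J) + N*30 = 2² - 5184*30 = 4 - 155520 = -155516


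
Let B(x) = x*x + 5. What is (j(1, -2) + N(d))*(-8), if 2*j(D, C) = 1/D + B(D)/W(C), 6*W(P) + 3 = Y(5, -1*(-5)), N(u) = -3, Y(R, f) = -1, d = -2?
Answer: 56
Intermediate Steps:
W(P) = -⅔ (W(P) = -½ + (⅙)*(-1) = -½ - ⅙ = -⅔)
B(x) = 5 + x² (B(x) = x² + 5 = 5 + x²)
j(D, C) = -15/4 + 1/(2*D) - 3*D²/4 (j(D, C) = (1/D + (5 + D²)/(-⅔))/2 = (1/D + (5 + D²)*(-3/2))/2 = (1/D + (-15/2 - 3*D²/2))/2 = (-15/2 + 1/D - 3*D²/2)/2 = -15/4 + 1/(2*D) - 3*D²/4)
(j(1, -2) + N(d))*(-8) = ((¼)*(2 - 15*1 - 3*1³)/1 - 3)*(-8) = ((¼)*1*(2 - 15 - 3*1) - 3)*(-8) = ((¼)*1*(2 - 15 - 3) - 3)*(-8) = ((¼)*1*(-16) - 3)*(-8) = (-4 - 3)*(-8) = -7*(-8) = 56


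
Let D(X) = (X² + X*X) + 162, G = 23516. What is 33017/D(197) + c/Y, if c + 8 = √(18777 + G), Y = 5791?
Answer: 190579207/450423980 + √42293/5791 ≈ 0.45862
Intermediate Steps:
c = -8 + √42293 (c = -8 + √(18777 + 23516) = -8 + √42293 ≈ 197.65)
D(X) = 162 + 2*X² (D(X) = (X² + X²) + 162 = 2*X² + 162 = 162 + 2*X²)
33017/D(197) + c/Y = 33017/(162 + 2*197²) + (-8 + √42293)/5791 = 33017/(162 + 2*38809) + (-8 + √42293)*(1/5791) = 33017/(162 + 77618) + (-8/5791 + √42293/5791) = 33017/77780 + (-8/5791 + √42293/5791) = 190579207/450423980 + √42293/5791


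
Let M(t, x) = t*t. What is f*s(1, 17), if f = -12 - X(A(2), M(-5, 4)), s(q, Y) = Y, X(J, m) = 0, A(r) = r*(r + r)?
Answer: -204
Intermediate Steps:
M(t, x) = t²
A(r) = 2*r² (A(r) = r*(2*r) = 2*r²)
f = -12 (f = -12 - 1*0 = -12 + 0 = -12)
f*s(1, 17) = -12*17 = -204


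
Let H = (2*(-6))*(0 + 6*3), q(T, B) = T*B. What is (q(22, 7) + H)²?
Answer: 3844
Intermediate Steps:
q(T, B) = B*T
H = -216 (H = -12*(0 + 18) = -12*18 = -216)
(q(22, 7) + H)² = (7*22 - 216)² = (154 - 216)² = (-62)² = 3844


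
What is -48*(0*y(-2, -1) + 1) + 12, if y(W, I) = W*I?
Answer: -36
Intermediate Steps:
y(W, I) = I*W
-48*(0*y(-2, -1) + 1) + 12 = -48*(0*(-1*(-2)) + 1) + 12 = -48*(0*2 + 1) + 12 = -48*(0 + 1) + 12 = -48*1 + 12 = -48 + 12 = -36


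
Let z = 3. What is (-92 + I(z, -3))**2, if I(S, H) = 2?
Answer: 8100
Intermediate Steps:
(-92 + I(z, -3))**2 = (-92 + 2)**2 = (-90)**2 = 8100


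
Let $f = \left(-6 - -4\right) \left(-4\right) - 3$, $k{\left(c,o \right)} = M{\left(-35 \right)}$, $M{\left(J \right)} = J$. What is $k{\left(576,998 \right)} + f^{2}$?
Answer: $-10$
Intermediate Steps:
$k{\left(c,o \right)} = -35$
$f = 5$ ($f = \left(-6 + 4\right) \left(-4\right) - 3 = \left(-2\right) \left(-4\right) - 3 = 8 - 3 = 5$)
$k{\left(576,998 \right)} + f^{2} = -35 + 5^{2} = -35 + 25 = -10$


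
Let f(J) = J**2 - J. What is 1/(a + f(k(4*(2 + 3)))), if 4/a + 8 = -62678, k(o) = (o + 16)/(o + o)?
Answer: -3134300/282287 ≈ -11.103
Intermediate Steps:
k(o) = (16 + o)/(2*o) (k(o) = (16 + o)/((2*o)) = (16 + o)*(1/(2*o)) = (16 + o)/(2*o))
a = -2/31343 (a = 4/(-8 - 62678) = 4/(-62686) = 4*(-1/62686) = -2/31343 ≈ -6.3810e-5)
1/(a + f(k(4*(2 + 3)))) = 1/(-2/31343 + ((16 + 4*(2 + 3))/(2*((4*(2 + 3)))))*(-1 + (16 + 4*(2 + 3))/(2*((4*(2 + 3)))))) = 1/(-2/31343 + ((16 + 4*5)/(2*((4*5))))*(-1 + (16 + 4*5)/(2*((4*5))))) = 1/(-2/31343 + ((1/2)*(16 + 20)/20)*(-1 + (1/2)*(16 + 20)/20)) = 1/(-2/31343 + ((1/2)*(1/20)*36)*(-1 + (1/2)*(1/20)*36)) = 1/(-2/31343 + 9*(-1 + 9/10)/10) = 1/(-2/31343 + (9/10)*(-1/10)) = 1/(-2/31343 - 9/100) = 1/(-282287/3134300) = -3134300/282287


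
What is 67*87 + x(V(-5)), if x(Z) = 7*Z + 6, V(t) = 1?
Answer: 5842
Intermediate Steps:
x(Z) = 6 + 7*Z
67*87 + x(V(-5)) = 67*87 + (6 + 7*1) = 5829 + (6 + 7) = 5829 + 13 = 5842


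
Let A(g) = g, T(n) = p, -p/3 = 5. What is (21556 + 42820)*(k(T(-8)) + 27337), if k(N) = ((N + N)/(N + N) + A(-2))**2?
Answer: 1759911088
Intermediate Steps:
p = -15 (p = -3*5 = -15)
T(n) = -15
k(N) = 1 (k(N) = ((N + N)/(N + N) - 2)**2 = ((2*N)/((2*N)) - 2)**2 = ((2*N)*(1/(2*N)) - 2)**2 = (1 - 2)**2 = (-1)**2 = 1)
(21556 + 42820)*(k(T(-8)) + 27337) = (21556 + 42820)*(1 + 27337) = 64376*27338 = 1759911088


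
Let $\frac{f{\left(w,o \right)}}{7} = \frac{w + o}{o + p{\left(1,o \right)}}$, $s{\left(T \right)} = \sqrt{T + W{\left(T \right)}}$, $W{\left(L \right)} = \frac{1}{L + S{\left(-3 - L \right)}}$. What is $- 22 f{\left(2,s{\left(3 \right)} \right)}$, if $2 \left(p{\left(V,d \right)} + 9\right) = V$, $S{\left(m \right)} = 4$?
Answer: $\frac{28952}{645} + \frac{2156 \sqrt{154}}{645} \approx 86.368$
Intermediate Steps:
$p{\left(V,d \right)} = -9 + \frac{V}{2}$
$W{\left(L \right)} = \frac{1}{4 + L}$ ($W{\left(L \right)} = \frac{1}{L + 4} = \frac{1}{4 + L}$)
$s{\left(T \right)} = \sqrt{T + \frac{1}{4 + T}}$
$f{\left(w,o \right)} = \frac{7 \left(o + w\right)}{- \frac{17}{2} + o}$ ($f{\left(w,o \right)} = 7 \frac{w + o}{o + \left(-9 + \frac{1}{2} \cdot 1\right)} = 7 \frac{o + w}{o + \left(-9 + \frac{1}{2}\right)} = 7 \frac{o + w}{o - \frac{17}{2}} = 7 \frac{o + w}{- \frac{17}{2} + o} = \frac{7 \left(o + w\right)}{- \frac{17}{2} + o}$)
$- 22 f{\left(2,s{\left(3 \right)} \right)} = - 22 \frac{14 \left(\sqrt{\frac{1 + 3 \left(4 + 3\right)}{4 + 3}} + 2\right)}{-17 + 2 \sqrt{\frac{1 + 3 \left(4 + 3\right)}{4 + 3}}} = - 22 \frac{14 \left(\sqrt{\frac{1 + 3 \cdot 7}{7}} + 2\right)}{-17 + 2 \sqrt{\frac{1 + 3 \cdot 7}{7}}} = - 22 \frac{14 \left(\sqrt{\frac{1 + 21}{7}} + 2\right)}{-17 + 2 \sqrt{\frac{1 + 21}{7}}} = - 22 \frac{14 \left(\sqrt{\frac{1}{7} \cdot 22} + 2\right)}{-17 + 2 \sqrt{\frac{1}{7} \cdot 22}} = - 22 \frac{14 \left(\sqrt{\frac{22}{7}} + 2\right)}{-17 + 2 \sqrt{\frac{22}{7}}} = - 22 \frac{14 \left(\frac{\sqrt{154}}{7} + 2\right)}{-17 + 2 \frac{\sqrt{154}}{7}} = - 22 \frac{14 \left(2 + \frac{\sqrt{154}}{7}\right)}{-17 + \frac{2 \sqrt{154}}{7}} = - \frac{308 \left(2 + \frac{\sqrt{154}}{7}\right)}{-17 + \frac{2 \sqrt{154}}{7}}$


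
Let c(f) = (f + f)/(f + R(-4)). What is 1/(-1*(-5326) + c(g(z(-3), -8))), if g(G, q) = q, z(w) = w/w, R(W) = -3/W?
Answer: 29/154518 ≈ 0.00018768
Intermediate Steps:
z(w) = 1
c(f) = 2*f/(3/4 + f) (c(f) = (f + f)/(f - 3/(-4)) = (2*f)/(f - 3*(-1/4)) = (2*f)/(f + 3/4) = (2*f)/(3/4 + f) = 2*f/(3/4 + f))
1/(-1*(-5326) + c(g(z(-3), -8))) = 1/(-1*(-5326) + 8*(-8)/(3 + 4*(-8))) = 1/(5326 + 8*(-8)/(3 - 32)) = 1/(5326 + 8*(-8)/(-29)) = 1/(5326 + 8*(-8)*(-1/29)) = 1/(5326 + 64/29) = 1/(154518/29) = 29/154518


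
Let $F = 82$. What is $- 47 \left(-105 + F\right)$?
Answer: $1081$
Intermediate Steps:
$- 47 \left(-105 + F\right) = - 47 \left(-105 + 82\right) = \left(-47\right) \left(-23\right) = 1081$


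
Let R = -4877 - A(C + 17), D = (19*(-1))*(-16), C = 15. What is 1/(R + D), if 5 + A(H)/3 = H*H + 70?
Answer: -1/7840 ≈ -0.00012755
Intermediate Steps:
D = 304 (D = -19*(-16) = 304)
A(H) = 195 + 3*H² (A(H) = -15 + 3*(H*H + 70) = -15 + 3*(H² + 70) = -15 + 3*(70 + H²) = -15 + (210 + 3*H²) = 195 + 3*H²)
R = -8144 (R = -4877 - (195 + 3*(15 + 17)²) = -4877 - (195 + 3*32²) = -4877 - (195 + 3*1024) = -4877 - (195 + 3072) = -4877 - 1*3267 = -4877 - 3267 = -8144)
1/(R + D) = 1/(-8144 + 304) = 1/(-7840) = -1/7840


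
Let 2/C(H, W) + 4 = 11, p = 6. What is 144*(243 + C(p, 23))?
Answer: 245232/7 ≈ 35033.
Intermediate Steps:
C(H, W) = 2/7 (C(H, W) = 2/(-4 + 11) = 2/7)
144*(243 + C(p, 23)) = 144*(243 + 2/7) = 144*(1703/7) = 245232/7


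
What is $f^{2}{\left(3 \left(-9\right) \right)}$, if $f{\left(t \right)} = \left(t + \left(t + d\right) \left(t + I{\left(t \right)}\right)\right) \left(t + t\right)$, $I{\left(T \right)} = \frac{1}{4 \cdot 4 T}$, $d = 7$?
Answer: $\frac{3070157281}{4} \approx 7.6754 \cdot 10^{8}$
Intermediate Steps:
$I{\left(T \right)} = \frac{1}{16 T}$
$f{\left(t \right)} = 2 t \left(t + \left(7 + t\right) \left(t + \frac{1}{16 t}\right)\right)$ ($f{\left(t \right)} = \left(t + \left(t + 7\right) \left(t + \frac{1}{16 t}\right)\right) \left(t + t\right) = \left(t + \left(7 + t\right) \left(t + \frac{1}{16 t}\right)\right) 2 t = 2 t \left(t + \left(7 + t\right) \left(t + \frac{1}{16 t}\right)\right)$)
$f^{2}{\left(3 \left(-9\right) \right)} = \left(\frac{7}{8} + \frac{3 \left(-9\right) \left(1 + 16 \left(3 \left(-9\right)\right)^{2} + 128 \cdot 3 \left(-9\right)\right)}{8}\right)^{2} = \left(\frac{7}{8} + \frac{1}{8} \left(-27\right) \left(1 + 16 \left(-27\right)^{2} + 128 \left(-27\right)\right)\right)^{2} = \left(\frac{7}{8} + \frac{1}{8} \left(-27\right) \left(1 + 16 \cdot 729 - 3456\right)\right)^{2} = \left(\frac{7}{8} + \frac{1}{8} \left(-27\right) \left(1 + 11664 - 3456\right)\right)^{2} = \left(\frac{7}{8} + \frac{1}{8} \left(-27\right) 8209\right)^{2} = \left(\frac{7}{8} - \frac{221643}{8}\right)^{2} = \left(- \frac{55409}{2}\right)^{2} = \frac{3070157281}{4}$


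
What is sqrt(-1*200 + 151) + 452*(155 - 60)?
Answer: 42940 + 7*I ≈ 42940.0 + 7.0*I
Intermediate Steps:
sqrt(-1*200 + 151) + 452*(155 - 60) = sqrt(-200 + 151) + 452*95 = sqrt(-49) + 42940 = 7*I + 42940 = 42940 + 7*I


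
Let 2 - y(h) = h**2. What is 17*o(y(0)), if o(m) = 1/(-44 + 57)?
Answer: 17/13 ≈ 1.3077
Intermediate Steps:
y(h) = 2 - h**2
o(m) = 1/13
17*o(y(0)) = 17*(1/13) = 17/13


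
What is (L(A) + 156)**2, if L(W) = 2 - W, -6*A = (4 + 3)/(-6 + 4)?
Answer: 3568321/144 ≈ 24780.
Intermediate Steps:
A = 7/12 (A = -(4 + 3)/(6*(-6 + 4)) = -7/(6*(-2)) = -7*(-1)/(6*2) = -1/6*(-7/2) = 7/12 ≈ 0.58333)
(L(A) + 156)**2 = ((2 - 1*7/12) + 156)**2 = ((2 - 7/12) + 156)**2 = (17/12 + 156)**2 = (1889/12)**2 = 3568321/144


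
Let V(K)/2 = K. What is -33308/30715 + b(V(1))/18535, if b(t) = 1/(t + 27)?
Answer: -3580703781/3301954645 ≈ -1.0844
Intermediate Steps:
V(K) = 2*K
b(t) = 1/(27 + t)
-33308/30715 + b(V(1))/18535 = -33308/30715 + 1/((27 + 2*1)*18535) = -33308*1/30715 + (1/18535)/(27 + 2) = -33308/30715 + (1/18535)/29 = -33308/30715 + (1/29)*(1/18535) = -33308/30715 + 1/537515 = -3580703781/3301954645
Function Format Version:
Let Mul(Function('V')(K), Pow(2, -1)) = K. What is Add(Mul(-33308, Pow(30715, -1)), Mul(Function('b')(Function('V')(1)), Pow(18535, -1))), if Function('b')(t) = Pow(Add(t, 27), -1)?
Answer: Rational(-3580703781, 3301954645) ≈ -1.0844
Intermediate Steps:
Function('V')(K) = Mul(2, K)
Function('b')(t) = Pow(Add(27, t), -1)
Add(Mul(-33308, Pow(30715, -1)), Mul(Function('b')(Function('V')(1)), Pow(18535, -1))) = Add(Mul(-33308, Pow(30715, -1)), Mul(Pow(Add(27, Mul(2, 1)), -1), Pow(18535, -1))) = Add(Mul(-33308, Rational(1, 30715)), Mul(Pow(Add(27, 2), -1), Rational(1, 18535))) = Add(Rational(-33308, 30715), Mul(Pow(29, -1), Rational(1, 18535))) = Add(Rational(-33308, 30715), Mul(Rational(1, 29), Rational(1, 18535))) = Add(Rational(-33308, 30715), Rational(1, 537515)) = Rational(-3580703781, 3301954645)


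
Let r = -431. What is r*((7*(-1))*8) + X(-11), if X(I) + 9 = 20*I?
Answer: 23907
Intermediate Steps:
X(I) = -9 + 20*I
r*((7*(-1))*8) + X(-11) = -431*7*(-1)*8 + (-9 + 20*(-11)) = -(-3017)*8 + (-9 - 220) = -431*(-56) - 229 = 24136 - 229 = 23907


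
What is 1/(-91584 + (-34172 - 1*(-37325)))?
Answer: -1/88431 ≈ -1.1308e-5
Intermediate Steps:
1/(-91584 + (-34172 - 1*(-37325))) = 1/(-91584 + (-34172 + 37325)) = 1/(-91584 + 3153) = 1/(-88431) = -1/88431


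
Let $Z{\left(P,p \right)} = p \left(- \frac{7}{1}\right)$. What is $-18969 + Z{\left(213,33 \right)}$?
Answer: $-19200$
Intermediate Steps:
$Z{\left(P,p \right)} = - 7 p$ ($Z{\left(P,p \right)} = p \left(\left(-7\right) 1\right) = p \left(-7\right) = - 7 p$)
$-18969 + Z{\left(213,33 \right)} = -18969 - 231 = -19200$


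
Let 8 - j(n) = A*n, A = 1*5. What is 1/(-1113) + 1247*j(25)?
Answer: -162385588/1113 ≈ -1.4590e+5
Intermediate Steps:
A = 5
j(n) = 8 - 5*n
1/(-1113) + 1247*j(25) = 1/(-1113) + 1247*(8 - 5*25) = -1/1113 + 1247*(8 - 125) = -1/1113 + 1247*(-117) = -1/1113 - 145899 = -162385588/1113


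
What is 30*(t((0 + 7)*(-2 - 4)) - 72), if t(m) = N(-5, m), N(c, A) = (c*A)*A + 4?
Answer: -266640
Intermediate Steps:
N(c, A) = 4 + c*A² (N(c, A) = (A*c)*A + 4 = c*A² + 4 = 4 + c*A²)
t(m) = 4 - 5*m²
30*(t((0 + 7)*(-2 - 4)) - 72) = 30*((4 - 5*(0 + 7)²*(-2 - 4)²) - 72) = 30*((4 - 5*(7*(-6))²) - 72) = 30*((4 - 5*(-42)²) - 72) = 30*((4 - 5*1764) - 72) = 30*((4 - 8820) - 72) = 30*(-8816 - 72) = 30*(-8888) = -266640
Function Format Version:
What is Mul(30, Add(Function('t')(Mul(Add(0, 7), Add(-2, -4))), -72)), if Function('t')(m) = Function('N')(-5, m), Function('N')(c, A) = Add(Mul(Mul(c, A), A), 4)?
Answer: -266640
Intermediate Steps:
Function('N')(c, A) = Add(4, Mul(c, Pow(A, 2))) (Function('N')(c, A) = Add(Mul(Mul(A, c), A), 4) = Add(Mul(c, Pow(A, 2)), 4) = Add(4, Mul(c, Pow(A, 2))))
Function('t')(m) = Add(4, Mul(-5, Pow(m, 2)))
Mul(30, Add(Function('t')(Mul(Add(0, 7), Add(-2, -4))), -72)) = Mul(30, Add(Add(4, Mul(-5, Pow(Mul(Add(0, 7), Add(-2, -4)), 2))), -72)) = Mul(30, Add(Add(4, Mul(-5, Pow(Mul(7, -6), 2))), -72)) = Mul(30, Add(Add(4, Mul(-5, Pow(-42, 2))), -72)) = Mul(30, Add(Add(4, Mul(-5, 1764)), -72)) = Mul(30, Add(Add(4, -8820), -72)) = Mul(30, Add(-8816, -72)) = Mul(30, -8888) = -266640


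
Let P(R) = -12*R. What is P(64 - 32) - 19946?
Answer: -20330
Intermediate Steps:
P(64 - 32) - 19946 = -12*(64 - 32) - 19946 = -12*32 - 19946 = -384 - 19946 = -20330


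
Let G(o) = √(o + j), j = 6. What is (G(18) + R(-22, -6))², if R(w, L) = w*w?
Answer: 234280 + 1936*√6 ≈ 2.3902e+5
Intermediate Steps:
R(w, L) = w²
G(o) = √(6 + o) (G(o) = √(o + 6) = √(6 + o))
(G(18) + R(-22, -6))² = (√(6 + 18) + (-22)²)² = (√24 + 484)² = (2*√6 + 484)² = (484 + 2*√6)²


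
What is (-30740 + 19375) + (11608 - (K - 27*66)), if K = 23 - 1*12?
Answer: 2014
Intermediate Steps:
K = 11 (K = 23 - 12 = 11)
(-30740 + 19375) + (11608 - (K - 27*66)) = (-30740 + 19375) + (11608 - (11 - 27*66)) = -11365 + (11608 - (11 - 1782)) = -11365 + (11608 - 1*(-1771)) = -11365 + (11608 + 1771) = -11365 + 13379 = 2014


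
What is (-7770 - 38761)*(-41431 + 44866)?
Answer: -159833985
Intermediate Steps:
(-7770 - 38761)*(-41431 + 44866) = -46531*3435 = -159833985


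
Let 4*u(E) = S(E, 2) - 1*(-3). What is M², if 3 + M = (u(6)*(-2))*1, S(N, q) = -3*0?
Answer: 81/4 ≈ 20.250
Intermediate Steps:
S(N, q) = 0
u(E) = ¾ (u(E) = (0 - 1*(-3))/4 = (0 + 3)/4 = (¼)*3 = ¾)
M = -9/2 (M = -3 + ((¾)*(-2))*1 = -3 - 3/2*1 = -3 - 3/2 = -9/2 ≈ -4.5000)
M² = (-9/2)² = 81/4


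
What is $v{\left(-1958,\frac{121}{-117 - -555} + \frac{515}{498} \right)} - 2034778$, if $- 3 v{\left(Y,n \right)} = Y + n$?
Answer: $- \frac{110922912371}{54531} \approx -2.0341 \cdot 10^{6}$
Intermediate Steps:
$v{\left(Y,n \right)} = - \frac{Y}{3} - \frac{n}{3}$ ($v{\left(Y,n \right)} = - \frac{Y + n}{3} = - \frac{Y}{3} - \frac{n}{3}$)
$v{\left(-1958,\frac{121}{-117 - -555} + \frac{515}{498} \right)} - 2034778 = \left(\left(- \frac{1}{3}\right) \left(-1958\right) - \frac{\frac{121}{-117 - -555} + \frac{515}{498}}{3}\right) - 2034778 = \left(\frac{1958}{3} - \frac{\frac{121}{-117 + 555} + 515 \cdot \frac{1}{498}}{3}\right) - 2034778 = \left(\frac{1958}{3} - \frac{\frac{121}{438} + \frac{515}{498}}{3}\right) - 2034778 = \left(\frac{1958}{3} - \frac{23819}{54531}\right) - 2034778 = \frac{35566747}{54531} - 2034778 = - \frac{110922912371}{54531}$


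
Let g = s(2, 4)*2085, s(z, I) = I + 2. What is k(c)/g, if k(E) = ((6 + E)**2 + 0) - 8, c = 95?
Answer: 10193/12510 ≈ 0.81479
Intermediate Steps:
s(z, I) = 2 + I
k(E) = -8 + (6 + E)**2 (k(E) = (6 + E)**2 - 8 = -8 + (6 + E)**2)
g = 12510 (g = (2 + 4)*2085 = 6*2085 = 12510)
k(c)/g = (-8 + (6 + 95)**2)/12510 = (-8 + 101**2)*(1/12510) = (-8 + 10201)*(1/12510) = 10193*(1/12510) = 10193/12510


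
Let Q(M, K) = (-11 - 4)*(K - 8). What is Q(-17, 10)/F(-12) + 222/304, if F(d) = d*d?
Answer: 119/228 ≈ 0.52193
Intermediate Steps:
Q(M, K) = 120 - 15*K (Q(M, K) = -15*(-8 + K) = 120 - 15*K)
F(d) = d²
Q(-17, 10)/F(-12) + 222/304 = (120 - 15*10)/((-12)²) + 222/304 = (120 - 150)/144 + 222*(1/304) = -30*1/144 + 111/152 = -5/24 + 111/152 = 119/228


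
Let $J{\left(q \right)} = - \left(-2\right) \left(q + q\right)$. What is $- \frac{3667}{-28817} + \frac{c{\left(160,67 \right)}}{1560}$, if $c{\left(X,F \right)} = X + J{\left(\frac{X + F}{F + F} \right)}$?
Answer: $\frac{352637999}{1505976420} \approx 0.23416$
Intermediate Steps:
$J{\left(q \right)} = 4 q$ ($J{\left(q \right)} = - \left(-2\right) 2 q = - \left(-4\right) q = 4 q$)
$c{\left(X,F \right)} = X + \frac{2 \left(F + X\right)}{F}$ ($c{\left(X,F \right)} = X + 4 \frac{X + F}{F + F} = X + 4 \frac{F + X}{2 F} = X + \frac{2 \left(F + X\right)}{F}$)
$- \frac{3667}{-28817} + \frac{c{\left(160,67 \right)}}{1560} = - \frac{3667}{-28817} + \frac{2 + 160 + 2 \cdot 160 \cdot \frac{1}{67}}{1560} = \left(-3667\right) \left(- \frac{1}{28817}\right) + \left(2 + 160 + 2 \cdot 160 \cdot \frac{1}{67}\right) \frac{1}{1560} = \frac{3667}{28817} + \left(2 + 160 + \frac{320}{67}\right) \frac{1}{1560} = \frac{3667}{28817} + \frac{11174}{67} \cdot \frac{1}{1560} = \frac{3667}{28817} + \frac{5587}{52260} = \frac{352637999}{1505976420}$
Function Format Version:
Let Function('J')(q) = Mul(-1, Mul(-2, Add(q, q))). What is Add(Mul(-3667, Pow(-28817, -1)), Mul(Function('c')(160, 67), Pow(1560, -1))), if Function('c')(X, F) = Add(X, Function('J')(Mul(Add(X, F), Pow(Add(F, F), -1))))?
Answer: Rational(352637999, 1505976420) ≈ 0.23416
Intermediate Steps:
Function('J')(q) = Mul(4, q) (Function('J')(q) = Mul(-1, Mul(-2, Mul(2, q))) = Mul(-1, Mul(-4, q)) = Mul(4, q))
Function('c')(X, F) = Add(X, Mul(2, Pow(F, -1), Add(F, X))) (Function('c')(X, F) = Add(X, Mul(4, Mul(Add(X, F), Pow(Add(F, F), -1)))) = Add(X, Mul(4, Mul(Add(F, X), Pow(Mul(2, F), -1)))) = Add(X, Mul(4, Mul(Add(F, X), Mul(Rational(1, 2), Pow(F, -1))))) = Add(X, Mul(4, Mul(Rational(1, 2), Pow(F, -1), Add(F, X)))) = Add(X, Mul(2, Pow(F, -1), Add(F, X))))
Add(Mul(-3667, Pow(-28817, -1)), Mul(Function('c')(160, 67), Pow(1560, -1))) = Add(Mul(-3667, Pow(-28817, -1)), Mul(Add(2, 160, Mul(2, 160, Pow(67, -1))), Pow(1560, -1))) = Add(Mul(-3667, Rational(-1, 28817)), Mul(Add(2, 160, Mul(2, 160, Rational(1, 67))), Rational(1, 1560))) = Add(Rational(3667, 28817), Mul(Add(2, 160, Rational(320, 67)), Rational(1, 1560))) = Add(Rational(3667, 28817), Mul(Rational(11174, 67), Rational(1, 1560))) = Add(Rational(3667, 28817), Rational(5587, 52260)) = Rational(352637999, 1505976420)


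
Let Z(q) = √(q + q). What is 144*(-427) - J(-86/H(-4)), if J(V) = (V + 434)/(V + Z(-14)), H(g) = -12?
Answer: (-737856*√7 + 2646631*I)/(-43*I + 12*√7) ≈ -61528.0 + 29.415*I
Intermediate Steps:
Z(q) = √2*√q (Z(q) = √(2*q) = √2*√q)
J(V) = (434 + V)/(V + 2*I*√7) (J(V) = (V + 434)/(V + √2*√(-14)) = (434 + V)/(V + √2*(I*√14)) = (434 + V)/(V + 2*I*√7))
144*(-427) - J(-86/H(-4)) = 144*(-427) - (434 - 86/(-12))/(-86/(-12) + 2*I*√7) = -61488 - (434 - 86*(-1/12))/(-86*(-1/12) + 2*I*√7) = -61488 - (434 + 43/6)/(43/6 + 2*I*√7) = -61488 - 2647/((43/6 + 2*I*√7)*6) = -61488 - 2647/(6*(43/6 + 2*I*√7))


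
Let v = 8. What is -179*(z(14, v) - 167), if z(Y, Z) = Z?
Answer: 28461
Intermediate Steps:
-179*(z(14, v) - 167) = -179*(8 - 167) = -179*(-159) = 28461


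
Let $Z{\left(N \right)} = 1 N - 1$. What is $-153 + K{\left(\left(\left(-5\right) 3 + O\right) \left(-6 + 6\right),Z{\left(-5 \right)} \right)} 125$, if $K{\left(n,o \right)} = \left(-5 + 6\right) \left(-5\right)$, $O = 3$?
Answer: $-778$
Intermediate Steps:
$Z{\left(N \right)} = -1 + N$ ($Z{\left(N \right)} = N - 1 = -1 + N$)
$K{\left(n,o \right)} = -5$ ($K{\left(n,o \right)} = 1 \left(-5\right) = -5$)
$-153 + K{\left(\left(\left(-5\right) 3 + O\right) \left(-6 + 6\right),Z{\left(-5 \right)} \right)} 125 = -153 - 625 = -778$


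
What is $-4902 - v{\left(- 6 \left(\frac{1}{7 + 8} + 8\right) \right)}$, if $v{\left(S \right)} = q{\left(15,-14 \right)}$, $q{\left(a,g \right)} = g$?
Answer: $-4888$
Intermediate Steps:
$v{\left(S \right)} = -14$
$-4902 - v{\left(- 6 \left(\frac{1}{7 + 8} + 8\right) \right)} = -4902 - -14 = -4902 + 14 = -4888$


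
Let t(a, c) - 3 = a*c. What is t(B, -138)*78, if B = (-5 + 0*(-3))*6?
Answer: 323154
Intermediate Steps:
B = -30 (B = (-5 + 0)*6 = -5*6 = -30)
t(a, c) = 3 + a*c
t(B, -138)*78 = (3 - 30*(-138))*78 = (3 + 4140)*78 = 4143*78 = 323154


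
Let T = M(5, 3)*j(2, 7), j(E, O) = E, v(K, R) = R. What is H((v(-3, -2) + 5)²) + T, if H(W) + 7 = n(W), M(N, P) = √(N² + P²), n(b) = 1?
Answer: -6 + 2*√34 ≈ 5.6619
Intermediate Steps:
H(W) = -6 (H(W) = -7 + 1 = -6)
T = 2*√34 (T = √(5² + 3²)*2 = √(25 + 9)*2 = √34*2 = 2*√34 ≈ 11.662)
H((v(-3, -2) + 5)²) + T = -6 + 2*√34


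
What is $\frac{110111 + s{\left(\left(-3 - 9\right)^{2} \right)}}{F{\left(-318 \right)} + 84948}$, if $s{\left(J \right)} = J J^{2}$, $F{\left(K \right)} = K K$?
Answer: $\frac{3096095}{186072} \approx 16.639$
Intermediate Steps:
$F{\left(K \right)} = K^{2}$
$s{\left(J \right)} = J^{3}$
$\frac{110111 + s{\left(\left(-3 - 9\right)^{2} \right)}}{F{\left(-318 \right)} + 84948} = \frac{110111 + \left(\left(-3 - 9\right)^{2}\right)^{3}}{\left(-318\right)^{2} + 84948} = \frac{110111 + \left(\left(-3 - 9\right)^{2}\right)^{3}}{101124 + 84948} = \frac{110111 + \left(\left(-12\right)^{2}\right)^{3}}{186072} = \left(110111 + 144^{3}\right) \frac{1}{186072} = \left(110111 + 2985984\right) \frac{1}{186072} = 3096095 \cdot \frac{1}{186072} = \frac{3096095}{186072}$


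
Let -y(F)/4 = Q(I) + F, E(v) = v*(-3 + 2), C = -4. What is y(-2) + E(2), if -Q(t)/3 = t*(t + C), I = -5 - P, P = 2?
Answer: 930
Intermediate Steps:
I = -7 (I = -5 - 1*2 = -5 - 2 = -7)
E(v) = -v (E(v) = v*(-1) = -v)
Q(t) = -3*t*(-4 + t) (Q(t) = -3*t*(t - 4) = -3*t*(-4 + t))
y(F) = 924 - 4*F (y(F) = -4*(3*(-7)*(4 - 1*(-7)) + F) = -4*(3*(-7)*(4 + 7) + F) = -4*(3*(-7)*11 + F) = -4*(-231 + F) = 924 - 4*F)
y(-2) + E(2) = (924 - 4*(-2)) - 1*2 = (924 + 8) - 2 = 932 - 2 = 930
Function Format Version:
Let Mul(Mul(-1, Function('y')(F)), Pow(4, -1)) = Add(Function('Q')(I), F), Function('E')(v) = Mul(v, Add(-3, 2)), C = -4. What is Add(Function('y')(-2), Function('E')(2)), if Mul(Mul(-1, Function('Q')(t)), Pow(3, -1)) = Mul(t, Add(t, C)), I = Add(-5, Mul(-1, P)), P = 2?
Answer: 930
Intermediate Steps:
I = -7 (I = Add(-5, Mul(-1, 2)) = Add(-5, -2) = -7)
Function('E')(v) = Mul(-1, v) (Function('E')(v) = Mul(v, -1) = Mul(-1, v))
Function('Q')(t) = Mul(-3, t, Add(-4, t)) (Function('Q')(t) = Mul(-3, Mul(t, Add(t, -4))) = Mul(-3, Mul(t, Add(-4, t))) = Mul(-3, t, Add(-4, t)))
Function('y')(F) = Add(924, Mul(-4, F)) (Function('y')(F) = Mul(-4, Add(Mul(3, -7, Add(4, Mul(-1, -7))), F)) = Mul(-4, Add(Mul(3, -7, Add(4, 7)), F)) = Mul(-4, Add(Mul(3, -7, 11), F)) = Mul(-4, Add(-231, F)) = Add(924, Mul(-4, F)))
Add(Function('y')(-2), Function('E')(2)) = Add(Add(924, Mul(-4, -2)), Mul(-1, 2)) = Add(Add(924, 8), -2) = Add(932, -2) = 930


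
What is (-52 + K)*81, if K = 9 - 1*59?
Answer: -8262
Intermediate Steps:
K = -50 (K = 9 - 59 = -50)
(-52 + K)*81 = (-52 - 50)*81 = -102*81 = -8262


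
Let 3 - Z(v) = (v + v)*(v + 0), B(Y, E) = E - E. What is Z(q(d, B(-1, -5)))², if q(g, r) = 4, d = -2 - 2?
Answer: 841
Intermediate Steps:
B(Y, E) = 0
d = -4
Z(v) = 3 - 2*v² (Z(v) = 3 - (v + v)*(v + 0) = 3 - 2*v*v = 3 - 2*v²)
Z(q(d, B(-1, -5)))² = (3 - 2*4²)² = (3 - 2*16)² = (3 - 32)² = (-29)² = 841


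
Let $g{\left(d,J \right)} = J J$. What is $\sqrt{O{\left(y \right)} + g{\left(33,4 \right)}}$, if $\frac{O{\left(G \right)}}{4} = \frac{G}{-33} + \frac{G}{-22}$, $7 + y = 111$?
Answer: $\frac{16 i \sqrt{66}}{33} \approx 3.9389 i$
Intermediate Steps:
$y = 104$ ($y = -7 + 111 = 104$)
$g{\left(d,J \right)} = J^{2}$
$O{\left(G \right)} = - \frac{10 G}{33}$ ($O{\left(G \right)} = 4 \left(\frac{G}{-33} + \frac{G}{-22}\right) = 4 \left(G \left(- \frac{1}{33}\right) + G \left(- \frac{1}{22}\right)\right) = 4 \left(- \frac{G}{33} - \frac{G}{22}\right) = 4 \left(- \frac{5 G}{66}\right) = - \frac{10 G}{33}$)
$\sqrt{O{\left(y \right)} + g{\left(33,4 \right)}} = \sqrt{\left(- \frac{10}{33}\right) 104 + 4^{2}} = \sqrt{- \frac{1040}{33} + 16} = \sqrt{- \frac{512}{33}} = \frac{16 i \sqrt{66}}{33}$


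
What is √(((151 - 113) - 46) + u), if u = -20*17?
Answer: 2*I*√87 ≈ 18.655*I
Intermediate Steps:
u = -340
√(((151 - 113) - 46) + u) = √(((151 - 113) - 46) - 340) = √((38 - 46) - 340) = √(-8 - 340) = √(-348) = 2*I*√87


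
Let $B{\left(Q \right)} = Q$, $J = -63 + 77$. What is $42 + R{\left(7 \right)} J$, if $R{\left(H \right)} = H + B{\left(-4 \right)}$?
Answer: $84$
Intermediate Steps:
$J = 14$
$R{\left(H \right)} = -4 + H$ ($R{\left(H \right)} = H - 4 = -4 + H$)
$42 + R{\left(7 \right)} J = 42 + \left(-4 + 7\right) 14 = 42 + 3 \cdot 14 = 42 + 42 = 84$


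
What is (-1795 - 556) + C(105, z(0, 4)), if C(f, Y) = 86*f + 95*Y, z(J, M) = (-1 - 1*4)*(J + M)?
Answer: 4779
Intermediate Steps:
z(J, M) = -5*J - 5*M (z(J, M) = (-1 - 4)*(J + M) = -5*(J + M) = -5*J - 5*M)
(-1795 - 556) + C(105, z(0, 4)) = (-1795 - 556) + (86*105 + 95*(-5*0 - 5*4)) = -2351 + (9030 + 95*(0 - 20)) = -2351 + (9030 + 95*(-20)) = -2351 + (9030 - 1900) = -2351 + 7130 = 4779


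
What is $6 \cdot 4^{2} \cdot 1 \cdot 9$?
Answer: $864$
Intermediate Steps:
$6 \cdot 4^{2} \cdot 1 \cdot 9 = 6 \cdot 16 \cdot 9 = 96 \cdot 9 = 864$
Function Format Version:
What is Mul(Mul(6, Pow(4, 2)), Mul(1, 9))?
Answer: 864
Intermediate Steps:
Mul(Mul(6, Pow(4, 2)), Mul(1, 9)) = Mul(Mul(6, 16), 9) = Mul(96, 9) = 864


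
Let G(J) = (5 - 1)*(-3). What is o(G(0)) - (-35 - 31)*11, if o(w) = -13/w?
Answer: 8725/12 ≈ 727.08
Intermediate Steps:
G(J) = -12 (G(J) = 4*(-3) = -12)
o(G(0)) - (-35 - 31)*11 = -13/(-12) - (-35 - 31)*11 = -13*(-1/12) - (-66)*11 = 13/12 - 1*(-726) = 13/12 + 726 = 8725/12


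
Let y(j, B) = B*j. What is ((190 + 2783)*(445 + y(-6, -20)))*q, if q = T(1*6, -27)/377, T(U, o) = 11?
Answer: 18477195/377 ≈ 49011.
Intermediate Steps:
q = 11/377 ≈ 0.029178
((190 + 2783)*(445 + y(-6, -20)))*q = ((190 + 2783)*(445 - 20*(-6)))*(11/377) = (2973*(445 + 120))*(11/377) = (2973*565)*(11/377) = 1679745*(11/377) = 18477195/377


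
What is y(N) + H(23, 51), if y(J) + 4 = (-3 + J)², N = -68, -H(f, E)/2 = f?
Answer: 4991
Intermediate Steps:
H(f, E) = -2*f
y(J) = -4 + (-3 + J)²
y(N) + H(23, 51) = (-4 + (-3 - 68)²) - 2*23 = (-4 + (-71)²) - 46 = (-4 + 5041) - 46 = 5037 - 46 = 4991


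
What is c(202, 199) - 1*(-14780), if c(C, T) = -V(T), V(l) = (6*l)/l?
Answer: 14774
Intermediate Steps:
V(l) = 6
c(C, T) = -6 (c(C, T) = -1*6 = -6)
c(202, 199) - 1*(-14780) = -6 - 1*(-14780) = -6 + 14780 = 14774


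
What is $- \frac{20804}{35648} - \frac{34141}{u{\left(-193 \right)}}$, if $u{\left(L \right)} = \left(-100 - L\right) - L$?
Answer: $- \frac{152876039}{1274416} \approx -119.96$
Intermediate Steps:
$u{\left(L \right)} = -100 - 2 L$
$- \frac{20804}{35648} - \frac{34141}{u{\left(-193 \right)}} = - \frac{20804}{35648} - \frac{34141}{-100 - -386} = \left(-20804\right) \frac{1}{35648} - \frac{34141}{-100 + 386} = - \frac{5201}{8912} - \frac{34141}{286} = - \frac{152876039}{1274416}$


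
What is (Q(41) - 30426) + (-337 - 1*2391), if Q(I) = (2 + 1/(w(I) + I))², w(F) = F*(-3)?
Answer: -222900927/6724 ≈ -33150.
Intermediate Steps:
w(F) = -3*F
Q(I) = (2 - 1/(2*I))² (Q(I) = (2 + 1/(-3*I + I))² = (2 + 1/(-2*I))² = (2 - 1/(2*I))²)
(Q(41) - 30426) + (-337 - 1*2391) = ((¼)*(1 - 4*41)²/41² - 30426) + (-337 - 1*2391) = ((¼)*(1/1681)*(1 - 164)² - 30426) + (-337 - 2391) = ((¼)*(1/1681)*(-163)² - 30426) - 2728 = ((¼)*(1/1681)*26569 - 30426) - 2728 = (26569/6724 - 30426) - 2728 = -204557855/6724 - 2728 = -222900927/6724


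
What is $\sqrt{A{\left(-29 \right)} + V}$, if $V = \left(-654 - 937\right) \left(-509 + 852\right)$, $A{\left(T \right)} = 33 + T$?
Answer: $i \sqrt{545709} \approx 738.72 i$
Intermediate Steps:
$V = -545713$ ($V = \left(-1591\right) 343 = -545713$)
$\sqrt{A{\left(-29 \right)} + V} = \sqrt{\left(33 - 29\right) - 545713} = \sqrt{4 - 545713} = \sqrt{-545709} = i \sqrt{545709}$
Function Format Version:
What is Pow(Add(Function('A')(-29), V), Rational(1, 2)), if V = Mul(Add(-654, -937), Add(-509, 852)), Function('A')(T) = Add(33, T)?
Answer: Mul(I, Pow(545709, Rational(1, 2))) ≈ Mul(738.72, I)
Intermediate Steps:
V = -545713 (V = Mul(-1591, 343) = -545713)
Pow(Add(Function('A')(-29), V), Rational(1, 2)) = Pow(Add(Add(33, -29), -545713), Rational(1, 2)) = Pow(Add(4, -545713), Rational(1, 2)) = Pow(-545709, Rational(1, 2)) = Mul(I, Pow(545709, Rational(1, 2)))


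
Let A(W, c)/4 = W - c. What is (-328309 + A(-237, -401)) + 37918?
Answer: -289735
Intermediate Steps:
A(W, c) = -4*c + 4*W (A(W, c) = 4*(W - c) = -4*c + 4*W)
(-328309 + A(-237, -401)) + 37918 = (-328309 + (-4*(-401) + 4*(-237))) + 37918 = (-328309 + (1604 - 948)) + 37918 = (-328309 + 656) + 37918 = -327653 + 37918 = -289735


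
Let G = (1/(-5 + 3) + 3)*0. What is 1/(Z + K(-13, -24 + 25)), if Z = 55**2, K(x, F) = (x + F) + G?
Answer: 1/3013 ≈ 0.00033189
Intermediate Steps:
G = 0 (G = (1/(-2) + 3)*0 = (-1/2 + 3)*0 = (5/2)*0 = 0)
K(x, F) = F + x (K(x, F) = (x + F) + 0 = (F + x) + 0 = F + x)
Z = 3025
1/(Z + K(-13, -24 + 25)) = 1/(3025 + ((-24 + 25) - 13)) = 1/(3025 + (1 - 13)) = 1/(3025 - 12) = 1/3013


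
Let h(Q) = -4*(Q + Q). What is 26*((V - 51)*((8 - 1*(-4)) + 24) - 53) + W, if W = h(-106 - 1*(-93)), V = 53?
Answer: 598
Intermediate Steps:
h(Q) = -8*Q
W = 104 (W = -8*(-106 - 1*(-93)) = -8*(-106 + 93) = -8*(-13) = 104)
26*((V - 51)*((8 - 1*(-4)) + 24) - 53) + W = 26*((53 - 51)*((8 - 1*(-4)) + 24) - 53) + 104 = 26*(2*((8 + 4) + 24) - 53) + 104 = 26*(2*(12 + 24) - 53) + 104 = 26*(2*36 - 53) + 104 = 26*(72 - 53) + 104 = 26*19 + 104 = 494 + 104 = 598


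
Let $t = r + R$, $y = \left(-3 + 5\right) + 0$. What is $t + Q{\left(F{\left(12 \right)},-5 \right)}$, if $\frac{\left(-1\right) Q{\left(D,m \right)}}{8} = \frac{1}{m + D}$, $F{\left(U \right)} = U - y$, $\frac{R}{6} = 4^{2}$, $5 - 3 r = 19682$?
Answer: $- \frac{32323}{5} \approx -6464.6$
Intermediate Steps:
$y = 2$ ($y = 2 + 0 = 2$)
$r = -6559$ ($r = \frac{5}{3} - \frac{19682}{3} = -6559$)
$R = 96$ ($R = 6 \cdot 4^{2} = 6 \cdot 16 = 96$)
$F{\left(U \right)} = -2 + U$ ($F{\left(U \right)} = U - 2 = -2 + U$)
$Q{\left(D,m \right)} = - \frac{8}{D + m}$ ($Q{\left(D,m \right)} = - \frac{8}{m + D} = - \frac{8}{D + m}$)
$t = -6463$ ($t = -6559 + 96 = -6463$)
$t + Q{\left(F{\left(12 \right)},-5 \right)} = -6463 - \frac{8}{\left(-2 + 12\right) - 5} = -6463 - \frac{8}{10 - 5} = -6463 - \frac{8}{5} = - \frac{32323}{5}$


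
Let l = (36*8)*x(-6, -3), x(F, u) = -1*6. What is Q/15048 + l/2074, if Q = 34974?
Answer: 1292587/866932 ≈ 1.4910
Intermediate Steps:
x(F, u) = -6
l = -1728 (l = (36*8)*(-6) = 288*(-6) = -1728)
Q/15048 + l/2074 = 34974/15048 - 1728/2074 = 34974*(1/15048) - 1728*1/2074 = 1943/836 - 864/1037 = 1292587/866932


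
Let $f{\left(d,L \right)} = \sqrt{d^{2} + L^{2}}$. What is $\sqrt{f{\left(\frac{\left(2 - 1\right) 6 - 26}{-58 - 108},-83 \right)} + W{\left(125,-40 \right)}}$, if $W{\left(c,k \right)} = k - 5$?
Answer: $\frac{\sqrt{-310005 + 83 \sqrt{47458421}}}{83} \approx 6.1644$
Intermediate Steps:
$W{\left(c,k \right)} = -5 + k$
$f{\left(d,L \right)} = \sqrt{L^{2} + d^{2}}$
$\sqrt{f{\left(\frac{\left(2 - 1\right) 6 - 26}{-58 - 108},-83 \right)} + W{\left(125,-40 \right)}} = \sqrt{\sqrt{\left(-83\right)^{2} + \left(\frac{\left(2 - 1\right) 6 - 26}{-58 - 108}\right)^{2}} - 45} = \sqrt{\sqrt{6889 + \left(\frac{1 \cdot 6 - 26}{-166}\right)^{2}} - 45} = \sqrt{\sqrt{6889 + \left(\left(6 - 26\right) \left(- \frac{1}{166}\right)\right)^{2}} - 45} = \sqrt{\sqrt{6889 + \left(\left(-20\right) \left(- \frac{1}{166}\right)\right)^{2}} - 45} = \sqrt{\sqrt{6889 + \left(\frac{10}{83}\right)^{2}} - 45} = \sqrt{\sqrt{6889 + \frac{100}{6889}} - 45} = \sqrt{\sqrt{\frac{47458421}{6889}} - 45} = \sqrt{\frac{\sqrt{47458421}}{83} - 45} = \sqrt{-45 + \frac{\sqrt{47458421}}{83}}$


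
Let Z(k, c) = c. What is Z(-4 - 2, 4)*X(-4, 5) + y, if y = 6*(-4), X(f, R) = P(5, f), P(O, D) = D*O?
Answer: -104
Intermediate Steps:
X(f, R) = 5*f (X(f, R) = f*5 = 5*f)
y = -24
Z(-4 - 2, 4)*X(-4, 5) + y = 4*(5*(-4)) - 24 = 4*(-20) - 24 = -80 - 24 = -104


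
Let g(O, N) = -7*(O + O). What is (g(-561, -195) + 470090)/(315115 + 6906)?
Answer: 477944/322021 ≈ 1.4842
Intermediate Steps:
g(O, N) = -14*O
(g(-561, -195) + 470090)/(315115 + 6906) = (-14*(-561) + 470090)/(315115 + 6906) = (7854 + 470090)/322021 = 477944*(1/322021) = 477944/322021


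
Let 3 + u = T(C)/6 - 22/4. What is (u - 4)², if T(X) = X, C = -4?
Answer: 6241/36 ≈ 173.36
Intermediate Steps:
u = -55/6 (u = -3 + (-4/6 - 22/4) = -3 + (-4*⅙ - 22*¼) = -3 + (-⅔ - 11/2) = -3 - 37/6 = -55/6 ≈ -9.1667)
(u - 4)² = (-55/6 - 4)² = (-79/6)² = 6241/36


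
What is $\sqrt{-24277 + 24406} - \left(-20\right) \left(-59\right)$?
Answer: $-1180 + \sqrt{129} \approx -1168.6$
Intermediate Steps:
$\sqrt{-24277 + 24406} - \left(-20\right) \left(-59\right) = \sqrt{129} - 1180 = -1180 + \sqrt{129}$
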